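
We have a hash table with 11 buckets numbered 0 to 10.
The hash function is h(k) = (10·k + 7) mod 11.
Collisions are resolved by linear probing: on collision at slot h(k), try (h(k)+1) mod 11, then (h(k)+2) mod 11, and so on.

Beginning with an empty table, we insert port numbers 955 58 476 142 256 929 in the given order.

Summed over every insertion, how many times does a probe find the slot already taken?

955 hashes to 9; slot 9 is free → place at 9.
58 hashes to 4; slot 4 is free → place at 4.
476 hashes to 4; 4 taken → place at 5.
142 hashes to 8; slot 8 is free → place at 8.
256 hashes to 4; 4,5 taken → place at 6.
929 hashes to 2; slot 2 is free → place at 2.
Table: [_, _, 929, _, 58, 476, 256, _, 142, 955, _]

3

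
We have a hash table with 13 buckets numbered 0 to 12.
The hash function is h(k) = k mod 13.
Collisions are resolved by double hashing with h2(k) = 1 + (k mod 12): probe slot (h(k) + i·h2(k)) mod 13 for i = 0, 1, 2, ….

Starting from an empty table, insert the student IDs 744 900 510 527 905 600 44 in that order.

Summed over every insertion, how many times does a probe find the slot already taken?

744 hashes to 3; slot 3 is free -> place at 3.
900 hashes to 3, h2=1; 3 taken -> place at 4.
510 hashes to 3, h2=7; 3 taken -> place at 10.
527 hashes to 7; slot 7 is free -> place at 7.
905 hashes to 8; slot 8 is free -> place at 8.
600 hashes to 2; slot 2 is free -> place at 2.
44 hashes to 5; slot 5 is free -> place at 5.
Table: [∅, ∅, 600, 744, 900, 44, ∅, 527, 905, ∅, 510, ∅, ∅]

2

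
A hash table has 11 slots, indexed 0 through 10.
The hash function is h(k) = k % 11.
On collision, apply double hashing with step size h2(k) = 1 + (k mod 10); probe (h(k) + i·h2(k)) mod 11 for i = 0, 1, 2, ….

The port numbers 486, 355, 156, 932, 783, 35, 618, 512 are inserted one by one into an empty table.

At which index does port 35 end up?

4

486 hashes to 2; slot 2 is free -> place at 2.
355 hashes to 3; slot 3 is free -> place at 3.
156 hashes to 2, h2=7; 2 taken -> place at 9.
932 hashes to 8; slot 8 is free -> place at 8.
783 hashes to 2, h2=4; 2 taken -> place at 6.
35 hashes to 2, h2=6; 2,8,3,9 taken -> place at 4.
618 hashes to 2, h2=9; 2 taken -> place at 0.
512 hashes to 6, h2=3; 6,9 taken -> place at 1.
Table: [618, 512, 486, 355, 35, -, 783, -, 932, 156, -]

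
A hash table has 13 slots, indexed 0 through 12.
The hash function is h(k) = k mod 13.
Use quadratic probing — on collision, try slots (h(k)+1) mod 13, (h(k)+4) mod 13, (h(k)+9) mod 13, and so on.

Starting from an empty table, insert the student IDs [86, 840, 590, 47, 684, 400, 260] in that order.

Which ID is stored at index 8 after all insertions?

86: h=8 -> slot 8
840: h=8, probe 8,9 -> slot 9
590: h=5 -> slot 5
47: h=8, probe 8,9,12 -> slot 12
684: h=8, probe 8,9,12,4 -> slot 4
400: h=10 -> slot 10
260: h=0 -> slot 0
Table: [260, _, _, _, 684, 590, _, _, 86, 840, 400, _, 47]

86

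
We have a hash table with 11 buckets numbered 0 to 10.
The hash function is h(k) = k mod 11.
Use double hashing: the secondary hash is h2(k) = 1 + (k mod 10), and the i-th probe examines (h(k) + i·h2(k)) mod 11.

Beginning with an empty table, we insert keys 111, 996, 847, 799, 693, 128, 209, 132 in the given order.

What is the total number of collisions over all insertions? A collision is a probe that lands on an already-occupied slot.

4

111 hashes to 1; slot 1 is free -> place at 1.
996 hashes to 6; slot 6 is free -> place at 6.
847 hashes to 0; slot 0 is free -> place at 0.
799 hashes to 7; slot 7 is free -> place at 7.
693 hashes to 0, h2=4; 0 taken -> place at 4.
128 hashes to 7, h2=9; 7 taken -> place at 5.
209 hashes to 0, h2=10; 0 taken -> place at 10.
132 hashes to 0, h2=3; 0 taken -> place at 3.
Table: [847, 111, ∅, 132, 693, 128, 996, 799, ∅, ∅, 209]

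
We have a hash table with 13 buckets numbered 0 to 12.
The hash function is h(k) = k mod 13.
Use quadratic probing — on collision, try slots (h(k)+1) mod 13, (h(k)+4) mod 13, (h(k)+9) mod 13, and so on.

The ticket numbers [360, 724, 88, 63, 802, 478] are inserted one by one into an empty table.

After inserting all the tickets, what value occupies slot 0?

802

360 hashes to 9; slot 9 is free → place at 9.
724 hashes to 9; 9 taken → place at 10.
88 hashes to 10; 10 taken → place at 11.
63 hashes to 11; 11 taken → place at 12.
802 hashes to 9; 9,10 taken → place at 0.
478 hashes to 10; 10,11 taken → place at 1.
Table: [802, 478, -, -, -, -, -, -, -, 360, 724, 88, 63]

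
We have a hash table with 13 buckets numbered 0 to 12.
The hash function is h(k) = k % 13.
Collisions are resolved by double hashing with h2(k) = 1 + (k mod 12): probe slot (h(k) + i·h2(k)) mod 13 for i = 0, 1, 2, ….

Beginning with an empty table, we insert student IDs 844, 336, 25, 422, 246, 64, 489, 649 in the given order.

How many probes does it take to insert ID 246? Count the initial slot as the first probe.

844: h=12 → slot 12
336: h=11 → slot 11
25: h=12, h2=2, probe 12,1 → slot 1
422: h=6 → slot 6
246: h=12, h2=7, probe 12,6,0 → slot 0
64: h=12, h2=5, probe 12,4 → slot 4
489: h=8 → slot 8
649: h=12, h2=2, probe 12,1,3 → slot 3
Table: [246, 25, —, 649, 64, —, 422, —, 489, —, —, 336, 844]

3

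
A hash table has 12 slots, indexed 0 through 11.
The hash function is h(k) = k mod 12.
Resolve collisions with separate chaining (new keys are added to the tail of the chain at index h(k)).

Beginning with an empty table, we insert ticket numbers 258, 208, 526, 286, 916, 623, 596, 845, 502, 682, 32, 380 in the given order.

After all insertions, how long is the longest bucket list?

258 -> bucket 6
208 -> bucket 4
526 -> bucket 10
286 -> bucket 10 (collision)
916 -> bucket 4 (collision)
623 -> bucket 11
596 -> bucket 8
845 -> bucket 5
502 -> bucket 10 (collision)
682 -> bucket 10 (collision)
32 -> bucket 8 (collision)
380 -> bucket 8 (collision)
Final buckets:
0: —
1: —
2: —
3: —
4: 208 -> 916
5: 845
6: 258
7: —
8: 596 -> 32 -> 380
9: —
10: 526 -> 286 -> 502 -> 682
11: 623

4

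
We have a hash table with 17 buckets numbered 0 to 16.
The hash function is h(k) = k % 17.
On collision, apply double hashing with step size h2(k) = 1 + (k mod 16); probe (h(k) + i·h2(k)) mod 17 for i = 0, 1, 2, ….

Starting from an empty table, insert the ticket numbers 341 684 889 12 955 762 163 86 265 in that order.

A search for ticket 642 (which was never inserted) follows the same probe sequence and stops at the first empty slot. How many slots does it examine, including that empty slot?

341: h=1 => slot 1
684: h=4 => slot 4
889: h=5 => slot 5
12: h=12 => slot 12
955: h=3 => slot 3
762: h=14 => slot 14
163: h=10 => slot 10
86: h=1, h2=7, probe 1,8 => slot 8
265: h=10, h2=10, probe 10,3,13 => slot 13
Table: [—, 341, —, 955, 684, 889, —, —, 86, —, 163, —, 12, 265, 762, —, —]
Lookup 642: h=13, h2=3, probe 13,16 → slot 16 empty, not found.

2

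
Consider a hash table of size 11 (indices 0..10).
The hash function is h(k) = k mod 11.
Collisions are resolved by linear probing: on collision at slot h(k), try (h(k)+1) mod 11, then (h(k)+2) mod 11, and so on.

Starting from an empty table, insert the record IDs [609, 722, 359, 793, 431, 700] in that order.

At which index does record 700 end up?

Insert 609: h=4, slot 4 empty => index 4.
Insert 722: h=7, slot 7 empty => index 7.
Insert 359: h=7, slot 7 occupied => index 8.
Insert 793: h=1, slot 1 empty => index 1.
Insert 431: h=2, slot 2 empty => index 2.
Insert 700: h=7, slots 7,8 occupied => index 9.
Table: [-, 793, 431, -, 609, -, -, 722, 359, 700, -]

9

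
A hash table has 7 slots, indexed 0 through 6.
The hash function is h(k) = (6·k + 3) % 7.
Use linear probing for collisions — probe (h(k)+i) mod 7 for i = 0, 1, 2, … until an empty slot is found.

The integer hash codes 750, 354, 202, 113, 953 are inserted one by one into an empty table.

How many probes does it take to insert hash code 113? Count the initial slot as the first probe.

2

750: h=2 → slot 2
354: h=6 → slot 6
202: h=4 → slot 4
113: h=2, probe 2,3 → slot 3
953: h=2, probe 2,3,4,5 → slot 5
Table: [_, _, 750, 113, 202, 953, 354]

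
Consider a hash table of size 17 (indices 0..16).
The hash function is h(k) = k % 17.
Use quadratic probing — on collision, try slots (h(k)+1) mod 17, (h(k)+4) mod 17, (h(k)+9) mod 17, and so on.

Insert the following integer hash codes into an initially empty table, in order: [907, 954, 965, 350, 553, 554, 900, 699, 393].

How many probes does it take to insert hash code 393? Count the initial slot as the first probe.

907 hashes to 6; slot 6 is free => place at 6.
954 hashes to 2; slot 2 is free => place at 2.
965 hashes to 13; slot 13 is free => place at 13.
350 hashes to 10; slot 10 is free => place at 10.
553 hashes to 9; slot 9 is free => place at 9.
554 hashes to 10; 10 taken => place at 11.
900 hashes to 16; slot 16 is free => place at 16.
699 hashes to 2; 2 taken => place at 3.
393 hashes to 2; 2,3,6,11 taken => place at 1.
Table: [—, 393, 954, 699, —, —, 907, —, —, 553, 350, 554, —, 965, —, —, 900]

5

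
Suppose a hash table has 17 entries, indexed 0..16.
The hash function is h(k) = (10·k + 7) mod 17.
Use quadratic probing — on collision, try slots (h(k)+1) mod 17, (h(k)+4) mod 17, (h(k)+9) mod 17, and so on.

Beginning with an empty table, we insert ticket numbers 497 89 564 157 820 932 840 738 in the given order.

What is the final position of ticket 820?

497: h=13 => slot 13
89: h=13, probe 13,14 => slot 14
564: h=3 => slot 3
157: h=13, probe 13,14,0 => slot 0
820: h=13, probe 13,14,0,5 => slot 5
932: h=11 => slot 11
840: h=9 => slot 9
738: h=9, probe 9,10 => slot 10
Table: [157, _, _, 564, _, 820, _, _, _, 840, 738, 932, _, 497, 89, _, _]

5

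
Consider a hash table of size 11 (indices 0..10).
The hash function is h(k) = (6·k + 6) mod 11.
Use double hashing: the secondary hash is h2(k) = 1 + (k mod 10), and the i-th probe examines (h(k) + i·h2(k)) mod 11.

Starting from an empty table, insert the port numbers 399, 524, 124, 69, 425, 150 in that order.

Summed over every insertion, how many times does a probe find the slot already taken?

Insert 399: h=2, slot 2 empty -> index 2.
Insert 524: h=4, slot 4 empty -> index 4.
Insert 124: h=2, h2=5, slot 2 occupied -> index 7.
Insert 69: h=2, h2=10, slot 2 occupied -> index 1.
Insert 425: h=4, h2=6, slot 4 occupied -> index 10.
Insert 150: h=4, h2=1, slot 4 occupied -> index 5.
Table: [., 69, 399, ., 524, 150, ., 124, ., ., 425]

4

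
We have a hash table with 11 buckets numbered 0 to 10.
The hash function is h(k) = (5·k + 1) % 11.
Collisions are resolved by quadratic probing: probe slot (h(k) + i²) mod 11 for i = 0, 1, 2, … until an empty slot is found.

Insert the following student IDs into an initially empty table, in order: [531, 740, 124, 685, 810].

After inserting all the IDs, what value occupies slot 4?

810

Insert 531: h=5, slot 5 empty → index 5.
Insert 740: h=5, slot 5 occupied → index 6.
Insert 124: h=5, slots 5,6 occupied → index 9.
Insert 685: h=5, slots 5,6,9 occupied → index 3.
Insert 810: h=3, slot 3 occupied → index 4.
Table: [_, _, _, 685, 810, 531, 740, _, _, 124, _]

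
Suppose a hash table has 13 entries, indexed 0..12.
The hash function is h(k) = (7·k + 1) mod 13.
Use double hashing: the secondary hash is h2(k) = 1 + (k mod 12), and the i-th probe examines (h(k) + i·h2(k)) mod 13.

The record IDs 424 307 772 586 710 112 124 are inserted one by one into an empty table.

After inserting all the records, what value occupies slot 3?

Insert 424: h=5, slot 5 empty → index 5.
Insert 307: h=5, h2=8, slot 5 occupied → index 0.
Insert 772: h=10, slot 10 empty → index 10.
Insert 586: h=8, slot 8 empty → index 8.
Insert 710: h=5, h2=3, slots 5,8 occupied → index 11.
Insert 112: h=5, h2=5, slots 5,10 occupied → index 2.
Insert 124: h=11, h2=5, slot 11 occupied → index 3.
Table: [307, _, 112, 124, _, 424, _, _, 586, _, 772, 710, _]

124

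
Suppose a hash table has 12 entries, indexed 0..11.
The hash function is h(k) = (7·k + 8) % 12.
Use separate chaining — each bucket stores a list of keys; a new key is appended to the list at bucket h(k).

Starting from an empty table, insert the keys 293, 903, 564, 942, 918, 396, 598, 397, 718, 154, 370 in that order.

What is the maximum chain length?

4

Insert 293: h=7, bucket 7 empty → new chain.
Insert 903: h=5, bucket 5 empty → new chain.
Insert 564: h=8, bucket 8 empty → new chain.
Insert 942: h=2, bucket 2 empty → new chain.
Insert 918: h=2, bucket 2 nonempty → append to chain.
Insert 396: h=8, bucket 8 nonempty → append to chain.
Insert 598: h=6, bucket 6 empty → new chain.
Insert 397: h=3, bucket 3 empty → new chain.
Insert 718: h=6, bucket 6 nonempty → append to chain.
Insert 154: h=6, bucket 6 nonempty → append to chain.
Insert 370: h=6, bucket 6 nonempty → append to chain.
Final buckets:
0: -
1: -
2: 942 -> 918
3: 397
4: -
5: 903
6: 598 -> 718 -> 154 -> 370
7: 293
8: 564 -> 396
9: -
10: -
11: -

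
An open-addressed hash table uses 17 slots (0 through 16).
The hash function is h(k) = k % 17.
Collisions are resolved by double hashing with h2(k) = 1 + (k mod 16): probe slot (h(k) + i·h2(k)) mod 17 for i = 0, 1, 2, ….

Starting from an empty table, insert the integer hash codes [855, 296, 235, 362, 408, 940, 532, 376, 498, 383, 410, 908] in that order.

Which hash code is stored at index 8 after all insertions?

498

Insert 855: h=5, slot 5 empty => index 5.
Insert 296: h=7, slot 7 empty => index 7.
Insert 235: h=14, slot 14 empty => index 14.
Insert 362: h=5, h2=11, slot 5 occupied => index 16.
Insert 408: h=0, slot 0 empty => index 0.
Insert 940: h=5, h2=13, slot 5 occupied => index 1.
Insert 532: h=5, h2=5, slot 5 occupied => index 10.
Insert 376: h=2, slot 2 empty => index 2.
Insert 498: h=5, h2=3, slot 5 occupied => index 8.
Insert 383: h=9, slot 9 empty => index 9.
Insert 410: h=2, h2=11, slot 2 occupied => index 13.
Insert 908: h=7, h2=13, slot 7 occupied => index 3.
Table: [408, 940, 376, 908, _, 855, _, 296, 498, 383, 532, _, _, 410, 235, _, 362]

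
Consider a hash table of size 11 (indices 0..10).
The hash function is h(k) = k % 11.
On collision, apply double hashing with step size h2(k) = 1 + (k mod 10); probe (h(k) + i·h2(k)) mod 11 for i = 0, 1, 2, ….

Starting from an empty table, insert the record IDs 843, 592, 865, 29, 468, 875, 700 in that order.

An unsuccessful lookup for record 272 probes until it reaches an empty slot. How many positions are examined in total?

2

Insert 843: h=7, slot 7 empty => index 7.
Insert 592: h=9, slot 9 empty => index 9.
Insert 865: h=7, h2=6, slot 7 occupied => index 2.
Insert 29: h=7, h2=10, slot 7 occupied => index 6.
Insert 468: h=6, h2=9, slot 6 occupied => index 4.
Insert 875: h=6, h2=6, slot 6 occupied => index 1.
Insert 700: h=7, h2=1, slot 7 occupied => index 8.
Table: [∅, 875, 865, ∅, 468, ∅, 29, 843, 700, 592, ∅]
Lookup 272: h=8, h2=3, probe 8,0 → slot 0 empty, not found.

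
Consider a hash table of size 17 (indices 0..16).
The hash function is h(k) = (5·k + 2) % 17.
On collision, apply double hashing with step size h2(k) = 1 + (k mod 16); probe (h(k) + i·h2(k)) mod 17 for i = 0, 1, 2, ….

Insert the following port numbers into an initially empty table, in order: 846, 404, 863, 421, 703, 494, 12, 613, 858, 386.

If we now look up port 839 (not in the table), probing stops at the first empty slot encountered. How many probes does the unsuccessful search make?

2

846 hashes to 16; slot 16 is free → place at 16.
404 hashes to 16, h2=5; 16 taken → place at 4.
863 hashes to 16, h2=16; 16 taken → place at 15.
421 hashes to 16, h2=6; 16 taken → place at 5.
703 hashes to 15, h2=16; 15 taken → place at 14.
494 hashes to 7; slot 7 is free → place at 7.
12 hashes to 11; slot 11 is free → place at 11.
613 hashes to 7, h2=6; 7 taken → place at 13.
858 hashes to 8; slot 8 is free → place at 8.
386 hashes to 11, h2=3; 11,14 taken → place at 0.
Table: [386, —, —, —, 404, 421, —, 494, 858, —, —, 12, —, 613, 703, 863, 846]
Lookup 839: h=15, h2=8, probe 15,6 → slot 6 empty, not found.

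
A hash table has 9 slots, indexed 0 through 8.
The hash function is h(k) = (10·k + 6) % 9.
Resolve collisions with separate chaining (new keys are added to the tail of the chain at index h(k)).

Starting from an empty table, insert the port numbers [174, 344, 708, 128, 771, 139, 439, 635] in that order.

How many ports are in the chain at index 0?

1

174 -> bucket 0
344 -> bucket 8
708 -> bucket 3
128 -> bucket 8 (collision)
771 -> bucket 3 (collision)
139 -> bucket 1
439 -> bucket 4
635 -> bucket 2
Final buckets:
0: 174
1: 139
2: 635
3: 708 -> 771
4: 439
5: ∅
6: ∅
7: ∅
8: 344 -> 128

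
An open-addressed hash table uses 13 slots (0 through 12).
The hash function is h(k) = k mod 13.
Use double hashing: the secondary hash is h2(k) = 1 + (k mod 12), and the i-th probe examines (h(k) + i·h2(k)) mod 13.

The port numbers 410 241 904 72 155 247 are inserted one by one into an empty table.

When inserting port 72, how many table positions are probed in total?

2

Insert 410: h=7, slot 7 empty → index 7.
Insert 241: h=7, h2=2, slot 7 occupied → index 9.
Insert 904: h=7, h2=5, slot 7 occupied → index 12.
Insert 72: h=7, h2=1, slot 7 occupied → index 8.
Insert 155: h=12, h2=12, slot 12 occupied → index 11.
Insert 247: h=0, slot 0 empty → index 0.
Table: [247, -, -, -, -, -, -, 410, 72, 241, -, 155, 904]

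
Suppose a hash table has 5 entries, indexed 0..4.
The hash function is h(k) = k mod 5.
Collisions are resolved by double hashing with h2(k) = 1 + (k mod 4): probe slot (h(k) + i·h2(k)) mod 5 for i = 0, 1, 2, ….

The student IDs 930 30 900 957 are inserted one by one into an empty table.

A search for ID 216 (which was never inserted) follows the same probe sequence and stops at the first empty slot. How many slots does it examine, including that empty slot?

Insert 930: h=0, slot 0 empty → index 0.
Insert 30: h=0, h2=3, slot 0 occupied → index 3.
Insert 900: h=0, h2=1, slot 0 occupied → index 1.
Insert 957: h=2, slot 2 empty → index 2.
Table: [930, 900, 957, 30, ∅]
Lookup 216: h=1, h2=1, probe 1,2,3,4 → slot 4 empty, not found.

4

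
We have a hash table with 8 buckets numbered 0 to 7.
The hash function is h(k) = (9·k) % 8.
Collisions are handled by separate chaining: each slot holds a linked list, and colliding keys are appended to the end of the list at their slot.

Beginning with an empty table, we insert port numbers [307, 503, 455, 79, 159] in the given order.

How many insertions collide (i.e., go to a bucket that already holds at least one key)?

3

Insert 307: h=3, bucket 3 empty -> new chain.
Insert 503: h=7, bucket 7 empty -> new chain.
Insert 455: h=7, bucket 7 nonempty -> append to chain.
Insert 79: h=7, bucket 7 nonempty -> append to chain.
Insert 159: h=7, bucket 7 nonempty -> append to chain.
Final buckets:
0: ∅
1: ∅
2: ∅
3: 307
4: ∅
5: ∅
6: ∅
7: 503 -> 455 -> 79 -> 159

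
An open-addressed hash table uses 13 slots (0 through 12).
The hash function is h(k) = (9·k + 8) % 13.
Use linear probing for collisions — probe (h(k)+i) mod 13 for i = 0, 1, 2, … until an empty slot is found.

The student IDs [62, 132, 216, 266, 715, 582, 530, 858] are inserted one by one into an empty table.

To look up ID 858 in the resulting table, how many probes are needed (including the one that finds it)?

Insert 62: h=7, slot 7 empty -> index 7.
Insert 132: h=0, slot 0 empty -> index 0.
Insert 216: h=2, slot 2 empty -> index 2.
Insert 266: h=10, slot 10 empty -> index 10.
Insert 715: h=8, slot 8 empty -> index 8.
Insert 582: h=7, slots 7,8 occupied -> index 9.
Insert 530: h=7, slots 7,8,9,10 occupied -> index 11.
Insert 858: h=8, slots 8,9,10,11 occupied -> index 12.
Table: [132, -, 216, -, -, -, -, 62, 715, 582, 266, 530, 858]
Lookup 858: h=8, probe 8,9,10,11,12 → found at 12.

5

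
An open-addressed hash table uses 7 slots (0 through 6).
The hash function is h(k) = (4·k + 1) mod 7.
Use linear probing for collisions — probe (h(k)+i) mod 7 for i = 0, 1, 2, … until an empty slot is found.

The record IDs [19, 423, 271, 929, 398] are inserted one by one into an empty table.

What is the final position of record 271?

1

19 hashes to 0; slot 0 is free → place at 0.
423 hashes to 6; slot 6 is free → place at 6.
271 hashes to 0; 0 taken → place at 1.
929 hashes to 0; 0,1 taken → place at 2.
398 hashes to 4; slot 4 is free → place at 4.
Table: [19, 271, 929, ∅, 398, ∅, 423]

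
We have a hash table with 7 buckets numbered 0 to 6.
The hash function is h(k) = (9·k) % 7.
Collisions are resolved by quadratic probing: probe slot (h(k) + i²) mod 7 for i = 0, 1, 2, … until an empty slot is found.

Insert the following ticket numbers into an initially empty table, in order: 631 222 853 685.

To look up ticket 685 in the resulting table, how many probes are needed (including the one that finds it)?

2

631 hashes to 2; slot 2 is free → place at 2.
222 hashes to 3; slot 3 is free → place at 3.
853 hashes to 5; slot 5 is free → place at 5.
685 hashes to 5; 5 taken → place at 6.
Table: [∅, ∅, 631, 222, ∅, 853, 685]
Lookup 685: h=5, probe 5,6 → found at 6.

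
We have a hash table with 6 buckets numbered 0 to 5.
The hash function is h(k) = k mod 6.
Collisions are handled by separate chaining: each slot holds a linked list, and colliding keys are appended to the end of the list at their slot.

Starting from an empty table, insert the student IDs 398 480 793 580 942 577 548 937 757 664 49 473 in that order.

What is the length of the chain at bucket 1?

398 → bucket 2
480 → bucket 0
793 → bucket 1
580 → bucket 4
942 → bucket 0 (collision)
577 → bucket 1 (collision)
548 → bucket 2 (collision)
937 → bucket 1 (collision)
757 → bucket 1 (collision)
664 → bucket 4 (collision)
49 → bucket 1 (collision)
473 → bucket 5
Final buckets:
0: 480 -> 942
1: 793 -> 577 -> 937 -> 757 -> 49
2: 398 -> 548
3: ∅
4: 580 -> 664
5: 473

5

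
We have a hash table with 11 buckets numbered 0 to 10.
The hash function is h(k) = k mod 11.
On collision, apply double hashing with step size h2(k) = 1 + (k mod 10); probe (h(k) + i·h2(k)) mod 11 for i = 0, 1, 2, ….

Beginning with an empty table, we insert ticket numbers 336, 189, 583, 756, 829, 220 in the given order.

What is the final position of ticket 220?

1

336: h=6 → slot 6
189: h=2 → slot 2
583: h=0 → slot 0
756: h=8 → slot 8
829: h=4 → slot 4
220: h=0, h2=1, probe 0,1 → slot 1
Table: [583, 220, 189, _, 829, _, 336, _, 756, _, _]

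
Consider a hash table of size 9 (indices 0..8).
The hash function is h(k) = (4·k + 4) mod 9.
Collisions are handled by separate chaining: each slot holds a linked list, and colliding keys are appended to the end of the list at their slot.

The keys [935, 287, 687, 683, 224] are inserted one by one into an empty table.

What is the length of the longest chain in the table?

4

Insert 935: h=0, bucket 0 empty -> new chain.
Insert 287: h=0, bucket 0 nonempty -> append to chain.
Insert 687: h=7, bucket 7 empty -> new chain.
Insert 683: h=0, bucket 0 nonempty -> append to chain.
Insert 224: h=0, bucket 0 nonempty -> append to chain.
Final buckets:
0: 935 -> 287 -> 683 -> 224
1: —
2: —
3: —
4: —
5: —
6: —
7: 687
8: —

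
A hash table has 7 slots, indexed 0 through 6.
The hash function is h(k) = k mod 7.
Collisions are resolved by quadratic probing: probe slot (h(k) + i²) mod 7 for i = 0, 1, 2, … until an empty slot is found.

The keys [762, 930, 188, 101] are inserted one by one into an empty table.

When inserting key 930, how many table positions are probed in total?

762: h=6 => slot 6
930: h=6, probe 6,0 => slot 0
188: h=6, probe 6,0,3 => slot 3
101: h=3, probe 3,4 => slot 4
Table: [930, -, -, 188, 101, -, 762]

2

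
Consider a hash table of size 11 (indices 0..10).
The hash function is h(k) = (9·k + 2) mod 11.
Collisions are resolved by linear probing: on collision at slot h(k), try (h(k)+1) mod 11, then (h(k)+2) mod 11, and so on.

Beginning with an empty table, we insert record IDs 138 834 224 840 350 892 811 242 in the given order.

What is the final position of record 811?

Insert 138: h=1, slot 1 empty → index 1.
Insert 834: h=6, slot 6 empty → index 6.
Insert 224: h=5, slot 5 empty → index 5.
Insert 840: h=5, slots 5,6 occupied → index 7.
Insert 350: h=6, slots 6,7 occupied → index 8.
Insert 892: h=0, slot 0 empty → index 0.
Insert 811: h=8, slot 8 occupied → index 9.
Insert 242: h=2, slot 2 empty → index 2.
Table: [892, 138, 242, _, _, 224, 834, 840, 350, 811, _]

9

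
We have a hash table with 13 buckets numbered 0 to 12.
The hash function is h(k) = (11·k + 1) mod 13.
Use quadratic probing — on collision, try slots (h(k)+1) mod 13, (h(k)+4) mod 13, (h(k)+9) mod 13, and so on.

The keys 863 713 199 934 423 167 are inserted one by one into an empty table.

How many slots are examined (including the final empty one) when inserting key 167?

Insert 863: h=4, slot 4 empty → index 4.
Insert 713: h=5, slot 5 empty → index 5.
Insert 199: h=6, slot 6 empty → index 6.
Insert 934: h=5, slots 5,6 occupied → index 9.
Insert 423: h=0, slot 0 empty → index 0.
Insert 167: h=5, slots 5,6,9 occupied → index 1.
Table: [423, 167, —, —, 863, 713, 199, —, —, 934, —, —, —]

4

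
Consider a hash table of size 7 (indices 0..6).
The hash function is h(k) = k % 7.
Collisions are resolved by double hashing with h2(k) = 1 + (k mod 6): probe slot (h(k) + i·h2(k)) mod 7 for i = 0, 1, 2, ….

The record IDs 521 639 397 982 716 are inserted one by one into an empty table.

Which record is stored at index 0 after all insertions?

982

521 hashes to 3; slot 3 is free → place at 3.
639 hashes to 2; slot 2 is free → place at 2.
397 hashes to 5; slot 5 is free → place at 5.
982 hashes to 2, h2=5; 2 taken → place at 0.
716 hashes to 2, h2=3; 2,5 taken → place at 1.
Table: [982, 716, 639, 521, —, 397, —]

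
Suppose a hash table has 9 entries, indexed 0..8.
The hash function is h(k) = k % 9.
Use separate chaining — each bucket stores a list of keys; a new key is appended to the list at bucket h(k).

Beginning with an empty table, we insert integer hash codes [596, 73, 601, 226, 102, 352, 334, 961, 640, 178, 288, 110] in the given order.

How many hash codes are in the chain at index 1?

596 → bucket 2
73 → bucket 1
601 → bucket 7
226 → bucket 1 (collision)
102 → bucket 3
352 → bucket 1 (collision)
334 → bucket 1 (collision)
961 → bucket 7 (collision)
640 → bucket 1 (collision)
178 → bucket 7 (collision)
288 → bucket 0
110 → bucket 2 (collision)
Final buckets:
0: 288
1: 73 -> 226 -> 352 -> 334 -> 640
2: 596 -> 110
3: 102
4: -
5: -
6: -
7: 601 -> 961 -> 178
8: -

5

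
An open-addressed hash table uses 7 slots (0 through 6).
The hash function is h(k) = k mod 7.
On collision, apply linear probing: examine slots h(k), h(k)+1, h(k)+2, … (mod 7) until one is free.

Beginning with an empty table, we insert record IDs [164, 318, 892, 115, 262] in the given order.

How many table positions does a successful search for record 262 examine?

164 hashes to 3; slot 3 is free -> place at 3.
318 hashes to 3; 3 taken -> place at 4.
892 hashes to 3; 3,4 taken -> place at 5.
115 hashes to 3; 3,4,5 taken -> place at 6.
262 hashes to 3; 3,4,5,6 taken -> place at 0.
Table: [262, _, _, 164, 318, 892, 115]
Lookup 262: h=3, probe 3,4,5,6,0 → found at 0.

5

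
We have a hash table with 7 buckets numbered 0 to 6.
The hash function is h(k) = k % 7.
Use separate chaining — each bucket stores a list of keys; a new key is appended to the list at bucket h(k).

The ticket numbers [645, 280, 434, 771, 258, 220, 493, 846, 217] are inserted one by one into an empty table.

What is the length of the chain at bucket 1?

2

645 → bucket 1
280 → bucket 0
434 → bucket 0 (collision)
771 → bucket 1 (collision)
258 → bucket 6
220 → bucket 3
493 → bucket 3 (collision)
846 → bucket 6 (collision)
217 → bucket 0 (collision)
Final buckets:
0: 280 -> 434 -> 217
1: 645 -> 771
2: .
3: 220 -> 493
4: .
5: .
6: 258 -> 846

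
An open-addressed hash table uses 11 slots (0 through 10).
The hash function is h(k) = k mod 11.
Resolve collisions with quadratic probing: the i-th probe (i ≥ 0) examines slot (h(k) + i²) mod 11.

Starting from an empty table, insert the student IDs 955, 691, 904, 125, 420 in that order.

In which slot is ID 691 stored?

10

Insert 955: h=9, slot 9 empty -> index 9.
Insert 691: h=9, slot 9 occupied -> index 10.
Insert 904: h=2, slot 2 empty -> index 2.
Insert 125: h=4, slot 4 empty -> index 4.
Insert 420: h=2, slot 2 occupied -> index 3.
Table: [—, —, 904, 420, 125, —, —, —, —, 955, 691]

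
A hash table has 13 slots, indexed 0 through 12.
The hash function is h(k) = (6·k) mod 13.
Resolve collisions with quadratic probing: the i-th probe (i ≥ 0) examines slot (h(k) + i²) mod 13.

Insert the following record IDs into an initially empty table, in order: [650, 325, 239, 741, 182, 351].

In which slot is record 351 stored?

650 hashes to 0; slot 0 is free => place at 0.
325 hashes to 0; 0 taken => place at 1.
239 hashes to 4; slot 4 is free => place at 4.
741 hashes to 0; 0,1,4 taken => place at 9.
182 hashes to 0; 0,1,4,9 taken => place at 3.
351 hashes to 0; 0,1,4,9,3 taken => place at 12.
Table: [650, 325, ., 182, 239, ., ., ., ., 741, ., ., 351]

12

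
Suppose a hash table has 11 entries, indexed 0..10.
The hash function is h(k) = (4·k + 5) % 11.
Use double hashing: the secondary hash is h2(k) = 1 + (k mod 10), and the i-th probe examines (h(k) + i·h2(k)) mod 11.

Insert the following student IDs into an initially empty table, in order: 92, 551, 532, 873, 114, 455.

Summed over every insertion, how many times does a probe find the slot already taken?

92 hashes to 10; slot 10 is free → place at 10.
551 hashes to 9; slot 9 is free → place at 9.
532 hashes to 10, h2=3; 10 taken → place at 2.
873 hashes to 10, h2=4; 10 taken → place at 3.
114 hashes to 10, h2=5; 10 taken → place at 4.
455 hashes to 10, h2=6; 10 taken → place at 5.
Table: [∅, ∅, 532, 873, 114, 455, ∅, ∅, ∅, 551, 92]

4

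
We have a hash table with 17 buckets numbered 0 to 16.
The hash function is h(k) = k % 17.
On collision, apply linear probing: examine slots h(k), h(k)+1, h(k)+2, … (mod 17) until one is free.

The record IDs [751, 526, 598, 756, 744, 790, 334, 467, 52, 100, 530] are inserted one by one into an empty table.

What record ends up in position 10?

751: h=3 => slot 3
526: h=16 => slot 16
598: h=3, probe 3,4 => slot 4
756: h=8 => slot 8
744: h=13 => slot 13
790: h=8, probe 8,9 => slot 9
334: h=11 => slot 11
467: h=8, probe 8,9,10 => slot 10
52: h=1 => slot 1
100: h=15 => slot 15
530: h=3, probe 3,4,5 => slot 5
Table: [—, 52, —, 751, 598, 530, —, —, 756, 790, 467, 334, —, 744, —, 100, 526]

467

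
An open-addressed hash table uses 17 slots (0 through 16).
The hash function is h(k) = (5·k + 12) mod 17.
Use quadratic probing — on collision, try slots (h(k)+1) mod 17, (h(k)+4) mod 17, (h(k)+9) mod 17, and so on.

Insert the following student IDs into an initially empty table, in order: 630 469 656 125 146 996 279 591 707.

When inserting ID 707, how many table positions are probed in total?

Insert 630: h=0, slot 0 empty => index 0.
Insert 469: h=11, slot 11 empty => index 11.
Insert 656: h=11, slot 11 occupied => index 12.
Insert 125: h=8, slot 8 empty => index 8.
Insert 146: h=11, slots 11,12 occupied => index 15.
Insert 996: h=11, slots 11,12,15 occupied => index 3.
Insert 279: h=13, slot 13 empty => index 13.
Insert 591: h=9, slot 9 empty => index 9.
Insert 707: h=11, slots 11,12,15,3 occupied => index 10.
Table: [630, -, -, 996, -, -, -, -, 125, 591, 707, 469, 656, 279, -, 146, -]

5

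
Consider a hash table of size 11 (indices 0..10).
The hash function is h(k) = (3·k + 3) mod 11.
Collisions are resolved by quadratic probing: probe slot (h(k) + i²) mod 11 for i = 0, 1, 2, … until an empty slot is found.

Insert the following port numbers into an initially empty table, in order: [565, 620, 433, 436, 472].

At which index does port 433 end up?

Insert 565: h=4, slot 4 empty => index 4.
Insert 620: h=4, slot 4 occupied => index 5.
Insert 433: h=4, slots 4,5 occupied => index 8.
Insert 436: h=2, slot 2 empty => index 2.
Insert 472: h=0, slot 0 empty => index 0.
Table: [472, —, 436, —, 565, 620, —, —, 433, —, —]

8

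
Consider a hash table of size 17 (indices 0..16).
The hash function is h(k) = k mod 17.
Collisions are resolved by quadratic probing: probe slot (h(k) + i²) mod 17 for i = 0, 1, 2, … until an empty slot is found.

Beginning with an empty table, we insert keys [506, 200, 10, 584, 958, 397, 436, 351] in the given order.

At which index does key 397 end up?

506: h=13 => slot 13
200: h=13, probe 13,14 => slot 14
10: h=10 => slot 10
584: h=6 => slot 6
958: h=6, probe 6,7 => slot 7
397: h=6, probe 6,7,10,15 => slot 15
436: h=11 => slot 11
351: h=11, probe 11,12 => slot 12
Table: [∅, ∅, ∅, ∅, ∅, ∅, 584, 958, ∅, ∅, 10, 436, 351, 506, 200, 397, ∅]

15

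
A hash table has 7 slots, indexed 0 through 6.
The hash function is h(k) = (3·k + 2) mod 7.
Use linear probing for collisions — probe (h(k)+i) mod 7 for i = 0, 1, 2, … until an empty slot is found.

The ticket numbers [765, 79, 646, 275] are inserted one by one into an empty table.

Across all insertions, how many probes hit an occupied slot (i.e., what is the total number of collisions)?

6

765 hashes to 1; slot 1 is free => place at 1.
79 hashes to 1; 1 taken => place at 2.
646 hashes to 1; 1,2 taken => place at 3.
275 hashes to 1; 1,2,3 taken => place at 4.
Table: [., 765, 79, 646, 275, ., .]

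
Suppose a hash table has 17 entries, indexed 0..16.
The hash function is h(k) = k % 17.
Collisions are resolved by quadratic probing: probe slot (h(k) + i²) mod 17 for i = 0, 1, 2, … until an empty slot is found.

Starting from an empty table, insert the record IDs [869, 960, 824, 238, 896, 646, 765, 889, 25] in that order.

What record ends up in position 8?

960

Insert 869: h=2, slot 2 empty -> index 2.
Insert 960: h=8, slot 8 empty -> index 8.
Insert 824: h=8, slot 8 occupied -> index 9.
Insert 238: h=0, slot 0 empty -> index 0.
Insert 896: h=12, slot 12 empty -> index 12.
Insert 646: h=0, slot 0 occupied -> index 1.
Insert 765: h=0, slots 0,1 occupied -> index 4.
Insert 889: h=5, slot 5 empty -> index 5.
Insert 25: h=8, slots 8,9,12,0 occupied -> index 7.
Table: [238, 646, 869, ., 765, 889, ., 25, 960, 824, ., ., 896, ., ., ., .]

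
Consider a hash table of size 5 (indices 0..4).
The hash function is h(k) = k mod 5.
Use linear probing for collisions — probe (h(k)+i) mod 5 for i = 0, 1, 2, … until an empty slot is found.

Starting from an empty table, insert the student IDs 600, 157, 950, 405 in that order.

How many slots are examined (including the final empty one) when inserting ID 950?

2

Insert 600: h=0, slot 0 empty => index 0.
Insert 157: h=2, slot 2 empty => index 2.
Insert 950: h=0, slot 0 occupied => index 1.
Insert 405: h=0, slots 0,1,2 occupied => index 3.
Table: [600, 950, 157, 405, ∅]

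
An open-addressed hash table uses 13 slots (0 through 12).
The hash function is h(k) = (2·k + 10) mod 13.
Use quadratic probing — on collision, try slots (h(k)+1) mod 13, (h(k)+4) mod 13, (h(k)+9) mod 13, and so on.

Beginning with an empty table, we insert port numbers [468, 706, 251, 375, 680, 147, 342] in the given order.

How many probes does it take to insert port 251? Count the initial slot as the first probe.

468 hashes to 10; slot 10 is free => place at 10.
706 hashes to 5; slot 5 is free => place at 5.
251 hashes to 5; 5 taken => place at 6.
375 hashes to 6; 6 taken => place at 7.
680 hashes to 5; 5,6 taken => place at 9.
147 hashes to 5; 5,6,9 taken => place at 1.
342 hashes to 5; 5,6,9,1 taken => place at 8.
Table: [_, 147, _, _, _, 706, 251, 375, 342, 680, 468, _, _]

2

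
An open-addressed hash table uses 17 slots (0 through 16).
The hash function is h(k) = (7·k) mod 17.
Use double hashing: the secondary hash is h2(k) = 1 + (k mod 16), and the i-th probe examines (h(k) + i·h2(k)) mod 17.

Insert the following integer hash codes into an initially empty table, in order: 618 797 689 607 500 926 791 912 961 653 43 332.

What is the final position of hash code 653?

618: h=8 → slot 8
797: h=3 → slot 3
689: h=12 → slot 12
607: h=16 → slot 16
500: h=15 → slot 15
926: h=5 → slot 5
791: h=12, h2=8, probe 12,3,11 → slot 11
912: h=9 → slot 9
961: h=12, h2=2, probe 12,14 → slot 14
653: h=15, h2=14, probe 15,12,9,6 → slot 6
43: h=12, h2=12, probe 12,7 → slot 7
332: h=12, h2=13, probe 12,8,4 → slot 4
Table: [., ., ., 797, 332, 926, 653, 43, 618, 912, ., 791, 689, ., 961, 500, 607]

6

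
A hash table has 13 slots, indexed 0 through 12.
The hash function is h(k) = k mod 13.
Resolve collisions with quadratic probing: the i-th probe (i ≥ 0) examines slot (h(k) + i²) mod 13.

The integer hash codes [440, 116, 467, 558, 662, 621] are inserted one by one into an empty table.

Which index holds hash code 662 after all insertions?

8

440: h=11 → slot 11
116: h=12 → slot 12
467: h=12, probe 12,0 → slot 0
558: h=12, probe 12,0,3 → slot 3
662: h=12, probe 12,0,3,8 → slot 8
621: h=10 → slot 10
Table: [467, ., ., 558, ., ., ., ., 662, ., 621, 440, 116]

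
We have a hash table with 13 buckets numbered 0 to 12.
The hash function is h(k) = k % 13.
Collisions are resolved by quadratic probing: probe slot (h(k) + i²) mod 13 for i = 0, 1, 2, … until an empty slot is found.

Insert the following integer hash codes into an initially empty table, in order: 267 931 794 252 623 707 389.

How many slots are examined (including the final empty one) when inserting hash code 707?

267 hashes to 7; slot 7 is free => place at 7.
931 hashes to 8; slot 8 is free => place at 8.
794 hashes to 1; slot 1 is free => place at 1.
252 hashes to 5; slot 5 is free => place at 5.
623 hashes to 12; slot 12 is free => place at 12.
707 hashes to 5; 5 taken => place at 6.
389 hashes to 12; 12 taken => place at 0.
Table: [389, 794, -, -, -, 252, 707, 267, 931, -, -, -, 623]

2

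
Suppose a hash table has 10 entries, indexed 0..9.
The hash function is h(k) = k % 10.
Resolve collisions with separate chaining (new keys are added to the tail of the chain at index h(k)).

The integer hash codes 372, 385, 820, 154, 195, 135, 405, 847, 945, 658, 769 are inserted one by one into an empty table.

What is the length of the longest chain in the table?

5

Insert 372: h=2, bucket 2 empty → new chain.
Insert 385: h=5, bucket 5 empty → new chain.
Insert 820: h=0, bucket 0 empty → new chain.
Insert 154: h=4, bucket 4 empty → new chain.
Insert 195: h=5, bucket 5 nonempty → append to chain.
Insert 135: h=5, bucket 5 nonempty → append to chain.
Insert 405: h=5, bucket 5 nonempty → append to chain.
Insert 847: h=7, bucket 7 empty → new chain.
Insert 945: h=5, bucket 5 nonempty → append to chain.
Insert 658: h=8, bucket 8 empty → new chain.
Insert 769: h=9, bucket 9 empty → new chain.
Final buckets:
0: 820
1: ∅
2: 372
3: ∅
4: 154
5: 385 -> 195 -> 135 -> 405 -> 945
6: ∅
7: 847
8: 658
9: 769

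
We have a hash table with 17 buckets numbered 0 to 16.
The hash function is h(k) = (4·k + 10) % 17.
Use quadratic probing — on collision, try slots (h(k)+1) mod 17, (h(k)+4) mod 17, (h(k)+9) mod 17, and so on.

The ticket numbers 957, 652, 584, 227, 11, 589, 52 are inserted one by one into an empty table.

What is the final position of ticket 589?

7

Insert 957: h=13, slot 13 empty → index 13.
Insert 652: h=0, slot 0 empty → index 0.
Insert 584: h=0, slot 0 occupied → index 1.
Insert 227: h=0, slots 0,1 occupied → index 4.
Insert 11: h=3, slot 3 empty → index 3.
Insert 589: h=3, slots 3,4 occupied → index 7.
Insert 52: h=14, slot 14 empty → index 14.
Table: [652, 584, -, 11, 227, -, -, 589, -, -, -, -, -, 957, 52, -, -]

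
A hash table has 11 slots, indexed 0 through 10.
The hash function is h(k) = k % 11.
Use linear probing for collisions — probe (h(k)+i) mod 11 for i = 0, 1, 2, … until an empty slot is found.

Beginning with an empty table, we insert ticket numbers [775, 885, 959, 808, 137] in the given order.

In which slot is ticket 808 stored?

775 hashes to 5; slot 5 is free => place at 5.
885 hashes to 5; 5 taken => place at 6.
959 hashes to 2; slot 2 is free => place at 2.
808 hashes to 5; 5,6 taken => place at 7.
137 hashes to 5; 5,6,7 taken => place at 8.
Table: [., ., 959, ., ., 775, 885, 808, 137, ., .]

7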